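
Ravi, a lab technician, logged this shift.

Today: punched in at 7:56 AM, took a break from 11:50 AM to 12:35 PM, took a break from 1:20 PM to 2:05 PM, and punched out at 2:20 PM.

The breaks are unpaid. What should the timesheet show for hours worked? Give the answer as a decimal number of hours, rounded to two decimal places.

4.90 hours

Today: 7:56 AM–2:20 PM = 6 h 24 min; less 90 min break → 4 h 54 min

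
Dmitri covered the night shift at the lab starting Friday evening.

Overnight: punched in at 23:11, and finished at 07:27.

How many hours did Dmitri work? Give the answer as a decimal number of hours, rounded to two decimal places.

8.27 hours

Overnight: 23:11 → midnight = 0 h 49 min; midnight → 07:27 = 7 h 27 min; span 8 h 16 min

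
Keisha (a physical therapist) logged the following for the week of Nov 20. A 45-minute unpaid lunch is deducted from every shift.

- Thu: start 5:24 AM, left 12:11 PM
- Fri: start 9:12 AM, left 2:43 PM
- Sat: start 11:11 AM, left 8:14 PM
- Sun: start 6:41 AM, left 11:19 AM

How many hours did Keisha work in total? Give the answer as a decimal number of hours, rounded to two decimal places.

Thu: 5:24 AM–12:11 PM = 6 h 47 min; less 45 min break → 6 h 2 min
Fri: 9:12 AM–2:43 PM = 5 h 31 min; less 45 min break → 4 h 46 min
Sat: 11:11 AM–8:14 PM = 9 h 3 min; less 45 min break → 8 h 18 min
Sun: 6:41 AM–11:19 AM = 4 h 38 min; less 45 min break → 3 h 53 min
Total: 6 h 2 min + 4 h 46 min + 8 h 18 min + 3 h 53 min = 22 h 59 min.

22.98 hours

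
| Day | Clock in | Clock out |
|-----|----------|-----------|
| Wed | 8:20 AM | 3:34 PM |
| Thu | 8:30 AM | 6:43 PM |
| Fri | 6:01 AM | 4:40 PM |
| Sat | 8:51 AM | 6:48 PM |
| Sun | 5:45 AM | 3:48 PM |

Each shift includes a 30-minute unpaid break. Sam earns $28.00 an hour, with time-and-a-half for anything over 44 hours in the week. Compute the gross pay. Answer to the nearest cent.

Wed: 8:20 AM–3:34 PM = 7 h 14 min; less 30 min break → 6 h 44 min
Thu: 8:30 AM–6:43 PM = 10 h 13 min; less 30 min break → 9 h 43 min
Fri: 6:01 AM–4:40 PM = 10 h 39 min; less 30 min break → 10 h 9 min
Sat: 8:51 AM–6:48 PM = 9 h 57 min; less 30 min break → 9 h 27 min
Sun: 5:45 AM–3:48 PM = 10 h 3 min; less 30 min break → 9 h 33 min
Total worked: 45 h 36 min = 2736 min.
Regular 44 h 0 min = 2640 min at $28.00/h; overtime 1 h 36 min = 96 min at $42.00/h.
Pay = (2640 × $28.00 + 96 × $42.00) ÷ 60 = $1299.20.

$1299.20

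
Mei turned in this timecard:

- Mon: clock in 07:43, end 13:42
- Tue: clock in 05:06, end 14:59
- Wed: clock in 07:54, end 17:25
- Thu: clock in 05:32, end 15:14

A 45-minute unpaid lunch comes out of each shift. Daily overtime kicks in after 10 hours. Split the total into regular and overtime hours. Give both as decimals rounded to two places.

Regular 32.08 hours, overtime 0.00 hours

Mon: 07:43–13:42 = 5 h 59 min; less 45 min break → 5 h 14 min
Tue: 05:06–14:59 = 9 h 53 min; less 45 min break → 9 h 8 min
Wed: 07:54–17:25 = 9 h 31 min; less 45 min break → 8 h 46 min
Thu: 05:32–15:14 = 9 h 42 min; less 45 min break → 8 h 57 min
Mon reg 5 h 14 min / OT 0 h 0 min; Tue reg 9 h 8 min / OT 0 h 0 min; Wed reg 8 h 46 min / OT 0 h 0 min; Thu reg 8 h 57 min / OT 0 h 0 min.
Totals: regular 32 h 5 min, overtime 0 h 0 min.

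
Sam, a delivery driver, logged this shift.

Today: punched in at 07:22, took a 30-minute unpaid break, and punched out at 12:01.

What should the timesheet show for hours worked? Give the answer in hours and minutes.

Today: 07:22–12:01 = 4 h 39 min; less 30 min break → 4 h 9 min

4 h 9 min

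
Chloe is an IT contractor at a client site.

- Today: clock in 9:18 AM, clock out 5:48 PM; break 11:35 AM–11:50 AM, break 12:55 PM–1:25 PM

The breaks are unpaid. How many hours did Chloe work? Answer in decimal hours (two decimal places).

7.75 hours

Today: 9:18 AM–5:48 PM = 8 h 30 min; less 45 min break → 7 h 45 min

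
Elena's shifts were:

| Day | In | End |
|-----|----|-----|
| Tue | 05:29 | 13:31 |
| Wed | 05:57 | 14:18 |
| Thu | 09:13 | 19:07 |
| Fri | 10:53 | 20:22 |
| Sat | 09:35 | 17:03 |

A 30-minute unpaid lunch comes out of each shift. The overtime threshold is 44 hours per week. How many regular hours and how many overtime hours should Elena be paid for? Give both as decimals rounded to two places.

Tue: 05:29–13:31 = 8 h 2 min; less 30 min break → 7 h 32 min
Wed: 05:57–14:18 = 8 h 21 min; less 30 min break → 7 h 51 min
Thu: 09:13–19:07 = 9 h 54 min; less 30 min break → 9 h 24 min
Fri: 10:53–20:22 = 9 h 29 min; less 30 min break → 8 h 59 min
Sat: 09:35–17:03 = 7 h 28 min; less 30 min break → 6 h 58 min
Total worked: 40 h 44 min = 40.73 h.
Threshold 44 h → overtime 0 h 0 min, regular 40 h 44 min.

Regular 40.73 hours, overtime 0.00 hours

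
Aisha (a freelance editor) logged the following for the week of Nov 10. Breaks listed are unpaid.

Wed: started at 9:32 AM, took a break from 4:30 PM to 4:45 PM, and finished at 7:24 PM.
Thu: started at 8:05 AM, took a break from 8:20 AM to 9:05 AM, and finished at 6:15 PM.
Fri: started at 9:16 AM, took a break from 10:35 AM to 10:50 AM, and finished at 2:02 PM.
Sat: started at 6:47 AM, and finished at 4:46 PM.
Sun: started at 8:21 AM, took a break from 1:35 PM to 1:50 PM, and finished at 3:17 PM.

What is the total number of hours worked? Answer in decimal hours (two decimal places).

40.22 hours

Wed: 9:32 AM–7:24 PM = 9 h 52 min; less 15 min break → 9 h 37 min
Thu: 8:05 AM–6:15 PM = 10 h 10 min; less 45 min break → 9 h 25 min
Fri: 9:16 AM–2:02 PM = 4 h 46 min; less 15 min break → 4 h 31 min
Sat: 6:47 AM–4:46 PM = 9 h 59 min
Sun: 8:21 AM–3:17 PM = 6 h 56 min; less 15 min break → 6 h 41 min
Total: 9 h 37 min + 9 h 25 min + 4 h 31 min + 9 h 59 min + 6 h 41 min = 40 h 13 min.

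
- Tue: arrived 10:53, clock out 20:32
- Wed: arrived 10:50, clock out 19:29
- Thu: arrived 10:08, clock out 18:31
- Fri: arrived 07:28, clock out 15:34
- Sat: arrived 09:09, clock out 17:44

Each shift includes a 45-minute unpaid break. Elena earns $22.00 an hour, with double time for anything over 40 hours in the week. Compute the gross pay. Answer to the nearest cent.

$871.57

Tue: 10:53–20:32 = 9 h 39 min; less 45 min break → 8 h 54 min
Wed: 10:50–19:29 = 8 h 39 min; less 45 min break → 7 h 54 min
Thu: 10:08–18:31 = 8 h 23 min; less 45 min break → 7 h 38 min
Fri: 07:28–15:34 = 8 h 6 min; less 45 min break → 7 h 21 min
Sat: 09:09–17:44 = 8 h 35 min; less 45 min break → 7 h 50 min
Total worked: 39 h 37 min = 2377 min.
Regular 39 h 37 min = 2377 min at $22.00/h; overtime 0 h 0 min = 0 min at $44.00/h.
Pay = (2377 × $22.00 + 0 × $44.00) ÷ 60 = $871.57.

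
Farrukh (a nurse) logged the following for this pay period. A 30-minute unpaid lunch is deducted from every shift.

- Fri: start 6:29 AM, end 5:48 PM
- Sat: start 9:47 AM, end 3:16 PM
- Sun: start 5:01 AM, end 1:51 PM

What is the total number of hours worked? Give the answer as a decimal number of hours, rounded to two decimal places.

Fri: 6:29 AM–5:48 PM = 11 h 19 min; less 30 min break → 10 h 49 min
Sat: 9:47 AM–3:16 PM = 5 h 29 min; less 30 min break → 4 h 59 min
Sun: 5:01 AM–1:51 PM = 8 h 50 min; less 30 min break → 8 h 20 min
Total: 10 h 49 min + 4 h 59 min + 8 h 20 min = 24 h 8 min.

24.13 hours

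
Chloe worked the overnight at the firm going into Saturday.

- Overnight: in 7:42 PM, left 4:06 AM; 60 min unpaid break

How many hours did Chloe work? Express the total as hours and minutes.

Overnight: 7:42 PM → midnight = 4 h 18 min; midnight → 4:06 AM = 4 h 6 min; span 8 h 24 min; less 60 min break → 7 h 24 min

7 h 24 min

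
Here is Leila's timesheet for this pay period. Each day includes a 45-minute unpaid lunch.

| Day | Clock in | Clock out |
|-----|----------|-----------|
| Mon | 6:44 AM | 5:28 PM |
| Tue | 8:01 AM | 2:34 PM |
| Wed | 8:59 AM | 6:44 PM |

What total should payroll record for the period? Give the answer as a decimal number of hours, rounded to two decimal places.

24.78 hours

Mon: 6:44 AM–5:28 PM = 10 h 44 min; less 45 min break → 9 h 59 min
Tue: 8:01 AM–2:34 PM = 6 h 33 min; less 45 min break → 5 h 48 min
Wed: 8:59 AM–6:44 PM = 9 h 45 min; less 45 min break → 9 h 0 min
Total: 9 h 59 min + 5 h 48 min + 9 h 0 min = 24 h 47 min.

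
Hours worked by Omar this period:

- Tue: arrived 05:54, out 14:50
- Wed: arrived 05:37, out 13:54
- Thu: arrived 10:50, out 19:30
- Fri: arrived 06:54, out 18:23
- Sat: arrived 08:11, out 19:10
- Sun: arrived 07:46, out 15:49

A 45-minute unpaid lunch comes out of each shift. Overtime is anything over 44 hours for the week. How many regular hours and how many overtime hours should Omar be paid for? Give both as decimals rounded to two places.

Tue: 05:54–14:50 = 8 h 56 min; less 45 min break → 8 h 11 min
Wed: 05:37–13:54 = 8 h 17 min; less 45 min break → 7 h 32 min
Thu: 10:50–19:30 = 8 h 40 min; less 45 min break → 7 h 55 min
Fri: 06:54–18:23 = 11 h 29 min; less 45 min break → 10 h 44 min
Sat: 08:11–19:10 = 10 h 59 min; less 45 min break → 10 h 14 min
Sun: 07:46–15:49 = 8 h 3 min; less 45 min break → 7 h 18 min
Total worked: 51 h 54 min = 51.90 h.
Threshold 44 h → overtime 7 h 54 min, regular 44 h 0 min.

Regular 44.00 hours, overtime 7.90 hours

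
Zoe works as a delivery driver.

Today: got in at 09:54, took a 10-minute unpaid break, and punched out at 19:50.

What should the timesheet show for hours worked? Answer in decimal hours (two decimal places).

Today: 09:54–19:50 = 9 h 56 min; less 10 min break → 9 h 46 min

9.77 hours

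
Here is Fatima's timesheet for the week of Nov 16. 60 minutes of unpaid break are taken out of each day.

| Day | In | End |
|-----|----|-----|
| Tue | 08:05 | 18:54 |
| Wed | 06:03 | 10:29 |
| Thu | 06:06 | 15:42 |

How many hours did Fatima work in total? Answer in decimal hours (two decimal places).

Tue: 08:05–18:54 = 10 h 49 min; less 60 min break → 9 h 49 min
Wed: 06:03–10:29 = 4 h 26 min; less 60 min break → 3 h 26 min
Thu: 06:06–15:42 = 9 h 36 min; less 60 min break → 8 h 36 min
Total: 9 h 49 min + 3 h 26 min + 8 h 36 min = 21 h 51 min.

21.85 hours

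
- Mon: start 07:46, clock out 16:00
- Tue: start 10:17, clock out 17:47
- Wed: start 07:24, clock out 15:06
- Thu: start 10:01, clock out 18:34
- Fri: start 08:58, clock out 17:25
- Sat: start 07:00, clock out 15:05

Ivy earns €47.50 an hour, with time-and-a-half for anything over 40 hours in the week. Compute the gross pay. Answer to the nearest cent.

Mon: 07:46–16:00 = 8 h 14 min
Tue: 10:17–17:47 = 7 h 30 min
Wed: 07:24–15:06 = 7 h 42 min
Thu: 10:01–18:34 = 8 h 33 min
Fri: 08:58–17:25 = 8 h 27 min
Sat: 07:00–15:05 = 8 h 5 min
Total worked: 48 h 31 min = 2911 min.
Regular 40 h 0 min = 2400 min at €47.50/h; overtime 8 h 31 min = 511 min at €71.25/h.
Pay = (2400 × €47.50 + 511 × €71.25) ÷ 60 = €2506.81.

€2506.81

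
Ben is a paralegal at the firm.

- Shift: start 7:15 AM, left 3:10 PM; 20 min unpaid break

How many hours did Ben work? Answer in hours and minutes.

7 h 35 min

Shift: 7:15 AM–3:10 PM = 7 h 55 min; less 20 min break → 7 h 35 min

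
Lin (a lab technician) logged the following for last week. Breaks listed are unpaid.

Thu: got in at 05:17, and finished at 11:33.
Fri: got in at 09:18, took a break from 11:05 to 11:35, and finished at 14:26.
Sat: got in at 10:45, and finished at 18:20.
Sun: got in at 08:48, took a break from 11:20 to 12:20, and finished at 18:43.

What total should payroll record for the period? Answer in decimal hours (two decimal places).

27.40 hours

Thu: 05:17–11:33 = 6 h 16 min
Fri: 09:18–14:26 = 5 h 8 min; less 30 min break → 4 h 38 min
Sat: 10:45–18:20 = 7 h 35 min
Sun: 08:48–18:43 = 9 h 55 min; less 60 min break → 8 h 55 min
Total: 6 h 16 min + 4 h 38 min + 7 h 35 min + 8 h 55 min = 27 h 24 min.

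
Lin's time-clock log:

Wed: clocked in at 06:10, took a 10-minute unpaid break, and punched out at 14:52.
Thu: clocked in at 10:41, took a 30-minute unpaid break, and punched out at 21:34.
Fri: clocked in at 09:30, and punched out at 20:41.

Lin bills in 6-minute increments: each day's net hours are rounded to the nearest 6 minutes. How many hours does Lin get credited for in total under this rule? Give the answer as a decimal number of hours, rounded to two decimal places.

30.10 hours

Wed: 06:10–14:52 = 8 h 42 min − 10 min = 8 h 32 min → rounds to 8 h 30 min
Thu: 10:41–21:34 = 10 h 53 min − 30 min = 10 h 23 min → rounds to 10 h 24 min
Fri: 09:30–20:41 = 11 h 11 min → rounds to 11 h 12 min
Total credited: 30 h 6 min.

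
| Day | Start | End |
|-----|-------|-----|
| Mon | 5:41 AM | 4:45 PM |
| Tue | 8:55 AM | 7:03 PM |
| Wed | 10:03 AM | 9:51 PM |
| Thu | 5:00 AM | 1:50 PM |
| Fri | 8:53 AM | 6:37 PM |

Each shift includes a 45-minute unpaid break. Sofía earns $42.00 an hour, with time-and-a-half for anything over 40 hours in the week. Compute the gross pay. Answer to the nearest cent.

Mon: 5:41 AM–4:45 PM = 11 h 4 min; less 45 min break → 10 h 19 min
Tue: 8:55 AM–7:03 PM = 10 h 8 min; less 45 min break → 9 h 23 min
Wed: 10:03 AM–9:51 PM = 11 h 48 min; less 45 min break → 11 h 3 min
Thu: 5:00 AM–1:50 PM = 8 h 50 min; less 45 min break → 8 h 5 min
Fri: 8:53 AM–6:37 PM = 9 h 44 min; less 45 min break → 8 h 59 min
Total worked: 47 h 49 min = 2869 min.
Regular 40 h 0 min = 2400 min at $42.00/h; overtime 7 h 49 min = 469 min at $63.00/h.
Pay = (2400 × $42.00 + 469 × $63.00) ÷ 60 = $2172.45.

$2172.45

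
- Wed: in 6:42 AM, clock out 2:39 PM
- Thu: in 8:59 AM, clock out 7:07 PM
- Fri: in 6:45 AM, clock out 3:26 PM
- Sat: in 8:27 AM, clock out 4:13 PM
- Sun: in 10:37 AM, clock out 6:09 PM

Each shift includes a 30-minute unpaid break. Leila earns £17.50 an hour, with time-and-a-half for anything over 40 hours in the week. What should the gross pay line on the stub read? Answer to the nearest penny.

£692.42

Wed: 6:42 AM–2:39 PM = 7 h 57 min; less 30 min break → 7 h 27 min
Thu: 8:59 AM–7:07 PM = 10 h 8 min; less 30 min break → 9 h 38 min
Fri: 6:45 AM–3:26 PM = 8 h 41 min; less 30 min break → 8 h 11 min
Sat: 8:27 AM–4:13 PM = 7 h 46 min; less 30 min break → 7 h 16 min
Sun: 10:37 AM–6:09 PM = 7 h 32 min; less 30 min break → 7 h 2 min
Total worked: 39 h 34 min = 2374 min.
Regular 39 h 34 min = 2374 min at £17.50/h; overtime 0 h 0 min = 0 min at £26.25/h.
Pay = (2374 × £17.50 + 0 × £26.25) ÷ 60 = £692.42.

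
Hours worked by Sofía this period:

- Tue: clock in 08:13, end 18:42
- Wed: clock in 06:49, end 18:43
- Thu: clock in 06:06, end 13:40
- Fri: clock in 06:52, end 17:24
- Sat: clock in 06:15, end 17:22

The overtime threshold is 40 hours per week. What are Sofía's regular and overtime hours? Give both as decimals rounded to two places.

Regular 40.00 hours, overtime 11.60 hours

Tue: 08:13–18:42 = 10 h 29 min
Wed: 06:49–18:43 = 11 h 54 min
Thu: 06:06–13:40 = 7 h 34 min
Fri: 06:52–17:24 = 10 h 32 min
Sat: 06:15–17:22 = 11 h 7 min
Total worked: 51 h 36 min = 51.60 h.
Threshold 40 h → overtime 11 h 36 min, regular 40 h 0 min.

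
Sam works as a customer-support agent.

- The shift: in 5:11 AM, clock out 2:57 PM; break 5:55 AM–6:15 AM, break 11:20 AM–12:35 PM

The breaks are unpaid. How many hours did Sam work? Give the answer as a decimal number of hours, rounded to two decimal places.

The shift: 5:11 AM–2:57 PM = 9 h 46 min; less 95 min break → 8 h 11 min

8.18 hours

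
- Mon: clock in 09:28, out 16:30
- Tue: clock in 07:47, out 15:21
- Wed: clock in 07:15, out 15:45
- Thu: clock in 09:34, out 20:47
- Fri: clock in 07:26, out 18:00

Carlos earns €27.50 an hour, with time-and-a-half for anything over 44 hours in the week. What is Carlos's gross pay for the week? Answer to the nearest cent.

€1246.44

Mon: 09:28–16:30 = 7 h 2 min
Tue: 07:47–15:21 = 7 h 34 min
Wed: 07:15–15:45 = 8 h 30 min
Thu: 09:34–20:47 = 11 h 13 min
Fri: 07:26–18:00 = 10 h 34 min
Total worked: 44 h 53 min = 2693 min.
Regular 44 h 0 min = 2640 min at €27.50/h; overtime 0 h 53 min = 53 min at €41.25/h.
Pay = (2640 × €27.50 + 53 × €41.25) ÷ 60 = €1246.44.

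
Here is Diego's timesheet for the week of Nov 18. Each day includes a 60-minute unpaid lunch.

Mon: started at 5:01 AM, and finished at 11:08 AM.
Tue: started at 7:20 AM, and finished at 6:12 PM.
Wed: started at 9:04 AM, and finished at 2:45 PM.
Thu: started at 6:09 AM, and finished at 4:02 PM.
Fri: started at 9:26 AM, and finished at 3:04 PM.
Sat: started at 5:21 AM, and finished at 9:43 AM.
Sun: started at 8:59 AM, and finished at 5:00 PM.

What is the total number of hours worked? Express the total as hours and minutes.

43 h 34 min

Mon: 5:01 AM–11:08 AM = 6 h 7 min; less 60 min break → 5 h 7 min
Tue: 7:20 AM–6:12 PM = 10 h 52 min; less 60 min break → 9 h 52 min
Wed: 9:04 AM–2:45 PM = 5 h 41 min; less 60 min break → 4 h 41 min
Thu: 6:09 AM–4:02 PM = 9 h 53 min; less 60 min break → 8 h 53 min
Fri: 9:26 AM–3:04 PM = 5 h 38 min; less 60 min break → 4 h 38 min
Sat: 5:21 AM–9:43 AM = 4 h 22 min; less 60 min break → 3 h 22 min
Sun: 8:59 AM–5:00 PM = 8 h 1 min; less 60 min break → 7 h 1 min
Total: 5 h 7 min + 9 h 52 min + 4 h 41 min + 8 h 53 min + 4 h 38 min + 3 h 22 min + 7 h 1 min = 43 h 34 min.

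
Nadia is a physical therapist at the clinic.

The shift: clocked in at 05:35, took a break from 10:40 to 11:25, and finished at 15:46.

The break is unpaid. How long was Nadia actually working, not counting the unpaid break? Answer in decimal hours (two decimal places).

9.43 hours

The shift: 05:35–15:46 = 10 h 11 min; less 45 min break → 9 h 26 min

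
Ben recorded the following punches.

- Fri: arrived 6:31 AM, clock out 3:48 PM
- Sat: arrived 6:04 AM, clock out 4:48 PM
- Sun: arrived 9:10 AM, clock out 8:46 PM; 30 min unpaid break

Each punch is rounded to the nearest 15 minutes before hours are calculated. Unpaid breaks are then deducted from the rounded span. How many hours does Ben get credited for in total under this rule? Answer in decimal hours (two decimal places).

Fri: in 6:31 AM→6:30 AM, out 3:48 PM→3:45 PM; 9 h 15 min
Sat: in 6:04 AM→6:00 AM, out 4:48 PM→4:45 PM; 10 h 45 min
Sun: in 9:10 AM→9:15 AM, out 8:46 PM→8:45 PM; 11 h 30 min − 30 min = 11 h 0 min
Total credited: 31 h 0 min.

31.00 hours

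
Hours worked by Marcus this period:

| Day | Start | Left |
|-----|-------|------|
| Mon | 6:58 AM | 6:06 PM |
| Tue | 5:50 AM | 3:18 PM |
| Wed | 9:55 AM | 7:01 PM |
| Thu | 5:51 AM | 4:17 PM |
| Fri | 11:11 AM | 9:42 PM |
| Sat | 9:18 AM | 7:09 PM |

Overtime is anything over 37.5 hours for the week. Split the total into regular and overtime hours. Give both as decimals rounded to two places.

Mon: 6:58 AM–6:06 PM = 11 h 8 min
Tue: 5:50 AM–3:18 PM = 9 h 28 min
Wed: 9:55 AM–7:01 PM = 9 h 6 min
Thu: 5:51 AM–4:17 PM = 10 h 26 min
Fri: 11:11 AM–9:42 PM = 10 h 31 min
Sat: 9:18 AM–7:09 PM = 9 h 51 min
Total worked: 60 h 30 min = 60.50 h.
Threshold 37.5 h → overtime 23 h 0 min, regular 37 h 30 min.

Regular 37.50 hours, overtime 23.00 hours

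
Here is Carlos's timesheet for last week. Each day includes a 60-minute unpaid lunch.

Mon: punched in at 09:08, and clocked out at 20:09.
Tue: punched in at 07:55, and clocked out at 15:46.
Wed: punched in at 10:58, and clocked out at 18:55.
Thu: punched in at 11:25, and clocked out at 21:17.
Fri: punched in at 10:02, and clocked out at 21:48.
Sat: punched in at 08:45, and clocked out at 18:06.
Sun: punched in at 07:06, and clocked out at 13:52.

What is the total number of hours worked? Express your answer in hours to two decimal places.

Mon: 09:08–20:09 = 11 h 1 min; less 60 min break → 10 h 1 min
Tue: 07:55–15:46 = 7 h 51 min; less 60 min break → 6 h 51 min
Wed: 10:58–18:55 = 7 h 57 min; less 60 min break → 6 h 57 min
Thu: 11:25–21:17 = 9 h 52 min; less 60 min break → 8 h 52 min
Fri: 10:02–21:48 = 11 h 46 min; less 60 min break → 10 h 46 min
Sat: 08:45–18:06 = 9 h 21 min; less 60 min break → 8 h 21 min
Sun: 07:06–13:52 = 6 h 46 min; less 60 min break → 5 h 46 min
Total: 10 h 1 min + 6 h 51 min + 6 h 57 min + 8 h 52 min + 10 h 46 min + 8 h 21 min + 5 h 46 min = 57 h 34 min.

57.57 hours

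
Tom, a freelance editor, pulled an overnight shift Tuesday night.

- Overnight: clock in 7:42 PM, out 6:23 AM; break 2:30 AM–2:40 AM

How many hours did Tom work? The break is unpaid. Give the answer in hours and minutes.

Overnight: 7:42 PM → midnight = 4 h 18 min; midnight → 6:23 AM = 6 h 23 min; span 10 h 41 min; less 10 min break → 10 h 31 min

10 h 31 min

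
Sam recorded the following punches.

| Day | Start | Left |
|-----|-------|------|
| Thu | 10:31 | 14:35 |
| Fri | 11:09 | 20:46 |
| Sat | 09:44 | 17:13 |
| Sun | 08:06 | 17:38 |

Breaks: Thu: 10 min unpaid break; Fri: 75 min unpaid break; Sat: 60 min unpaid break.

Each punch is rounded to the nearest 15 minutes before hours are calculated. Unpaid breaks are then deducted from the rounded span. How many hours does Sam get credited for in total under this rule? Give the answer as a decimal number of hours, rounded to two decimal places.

Thu: in 10:31→10:30, out 14:35→14:30; 4 h 0 min − 10 min = 3 h 50 min
Fri: in 11:09→11:15, out 20:46→20:45; 9 h 30 min − 75 min = 8 h 15 min
Sat: in 09:44→09:45, out 17:13→17:15; 7 h 30 min − 60 min = 6 h 30 min
Sun: in 08:06→08:00, out 17:38→17:45; 9 h 45 min
Total credited: 28 h 20 min.

28.33 hours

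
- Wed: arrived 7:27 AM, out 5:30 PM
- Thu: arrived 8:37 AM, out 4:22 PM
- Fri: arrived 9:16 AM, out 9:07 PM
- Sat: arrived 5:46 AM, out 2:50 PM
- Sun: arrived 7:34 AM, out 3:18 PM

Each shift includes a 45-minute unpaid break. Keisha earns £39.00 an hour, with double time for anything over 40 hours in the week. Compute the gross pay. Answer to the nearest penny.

£1770.60

Wed: 7:27 AM–5:30 PM = 10 h 3 min; less 45 min break → 9 h 18 min
Thu: 8:37 AM–4:22 PM = 7 h 45 min; less 45 min break → 7 h 0 min
Fri: 9:16 AM–9:07 PM = 11 h 51 min; less 45 min break → 11 h 6 min
Sat: 5:46 AM–2:50 PM = 9 h 4 min; less 45 min break → 8 h 19 min
Sun: 7:34 AM–3:18 PM = 7 h 44 min; less 45 min break → 6 h 59 min
Total worked: 42 h 42 min = 2562 min.
Regular 40 h 0 min = 2400 min at £39.00/h; overtime 2 h 42 min = 162 min at £78.00/h.
Pay = (2400 × £39.00 + 162 × £78.00) ÷ 60 = £1770.60.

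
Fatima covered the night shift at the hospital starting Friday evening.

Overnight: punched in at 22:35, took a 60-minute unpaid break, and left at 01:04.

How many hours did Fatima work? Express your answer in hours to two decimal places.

Overnight: 22:35 → midnight = 1 h 25 min; midnight → 01:04 = 1 h 4 min; span 2 h 29 min; less 60 min break → 1 h 29 min

1.48 hours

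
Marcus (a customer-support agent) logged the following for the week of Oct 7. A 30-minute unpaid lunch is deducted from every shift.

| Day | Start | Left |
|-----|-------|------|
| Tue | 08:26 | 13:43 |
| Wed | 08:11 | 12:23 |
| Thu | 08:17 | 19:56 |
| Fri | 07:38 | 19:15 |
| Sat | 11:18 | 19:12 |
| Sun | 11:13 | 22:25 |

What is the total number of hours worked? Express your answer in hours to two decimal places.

48.85 hours

Tue: 08:26–13:43 = 5 h 17 min; less 30 min break → 4 h 47 min
Wed: 08:11–12:23 = 4 h 12 min; less 30 min break → 3 h 42 min
Thu: 08:17–19:56 = 11 h 39 min; less 30 min break → 11 h 9 min
Fri: 07:38–19:15 = 11 h 37 min; less 30 min break → 11 h 7 min
Sat: 11:18–19:12 = 7 h 54 min; less 30 min break → 7 h 24 min
Sun: 11:13–22:25 = 11 h 12 min; less 30 min break → 10 h 42 min
Total: 4 h 47 min + 3 h 42 min + 11 h 9 min + 11 h 7 min + 7 h 24 min + 10 h 42 min = 48 h 51 min.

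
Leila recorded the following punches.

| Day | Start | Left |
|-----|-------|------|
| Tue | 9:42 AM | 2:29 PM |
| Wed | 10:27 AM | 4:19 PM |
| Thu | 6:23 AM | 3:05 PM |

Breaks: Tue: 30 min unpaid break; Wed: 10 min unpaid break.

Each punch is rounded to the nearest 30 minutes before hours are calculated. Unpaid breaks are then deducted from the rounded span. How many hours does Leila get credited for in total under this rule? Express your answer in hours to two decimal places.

18.83 hours

Tue: in 9:42 AM→9:30 AM, out 2:29 PM→2:30 PM; 5 h 0 min − 30 min = 4 h 30 min
Wed: in 10:27 AM→10:30 AM, out 4:19 PM→4:30 PM; 6 h 0 min − 10 min = 5 h 50 min
Thu: in 6:23 AM→6:30 AM, out 3:05 PM→3:00 PM; 8 h 30 min
Total credited: 18 h 50 min.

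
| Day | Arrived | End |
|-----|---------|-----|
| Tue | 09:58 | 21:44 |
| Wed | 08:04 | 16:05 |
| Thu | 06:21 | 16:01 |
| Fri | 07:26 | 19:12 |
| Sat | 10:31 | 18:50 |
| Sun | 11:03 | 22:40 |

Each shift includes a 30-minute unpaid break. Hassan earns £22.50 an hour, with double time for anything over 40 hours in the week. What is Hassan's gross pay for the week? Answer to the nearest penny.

£1716.75

Tue: 09:58–21:44 = 11 h 46 min; less 30 min break → 11 h 16 min
Wed: 08:04–16:05 = 8 h 1 min; less 30 min break → 7 h 31 min
Thu: 06:21–16:01 = 9 h 40 min; less 30 min break → 9 h 10 min
Fri: 07:26–19:12 = 11 h 46 min; less 30 min break → 11 h 16 min
Sat: 10:31–18:50 = 8 h 19 min; less 30 min break → 7 h 49 min
Sun: 11:03–22:40 = 11 h 37 min; less 30 min break → 11 h 7 min
Total worked: 58 h 9 min = 3489 min.
Regular 40 h 0 min = 2400 min at £22.50/h; overtime 18 h 9 min = 1089 min at £45.00/h.
Pay = (2400 × £22.50 + 1089 × £45.00) ÷ 60 = £1716.75.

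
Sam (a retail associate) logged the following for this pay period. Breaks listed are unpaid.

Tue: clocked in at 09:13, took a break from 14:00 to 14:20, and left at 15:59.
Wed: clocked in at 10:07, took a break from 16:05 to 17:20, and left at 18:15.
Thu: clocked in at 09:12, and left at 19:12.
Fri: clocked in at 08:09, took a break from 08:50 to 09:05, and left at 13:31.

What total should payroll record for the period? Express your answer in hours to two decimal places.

28.43 hours

Tue: 09:13–15:59 = 6 h 46 min; less 20 min break → 6 h 26 min
Wed: 10:07–18:15 = 8 h 8 min; less 75 min break → 6 h 53 min
Thu: 09:12–19:12 = 10 h 0 min
Fri: 08:09–13:31 = 5 h 22 min; less 15 min break → 5 h 7 min
Total: 6 h 26 min + 6 h 53 min + 10 h 0 min + 5 h 7 min = 28 h 26 min.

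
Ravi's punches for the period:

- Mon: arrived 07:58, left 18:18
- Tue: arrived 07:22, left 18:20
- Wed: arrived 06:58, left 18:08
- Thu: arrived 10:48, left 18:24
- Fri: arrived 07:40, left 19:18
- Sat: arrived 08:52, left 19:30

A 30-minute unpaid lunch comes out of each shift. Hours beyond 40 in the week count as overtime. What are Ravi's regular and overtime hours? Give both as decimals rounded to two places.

Mon: 07:58–18:18 = 10 h 20 min; less 30 min break → 9 h 50 min
Tue: 07:22–18:20 = 10 h 58 min; less 30 min break → 10 h 28 min
Wed: 06:58–18:08 = 11 h 10 min; less 30 min break → 10 h 40 min
Thu: 10:48–18:24 = 7 h 36 min; less 30 min break → 7 h 6 min
Fri: 07:40–19:18 = 11 h 38 min; less 30 min break → 11 h 8 min
Sat: 08:52–19:30 = 10 h 38 min; less 30 min break → 10 h 8 min
Total worked: 59 h 20 min = 59.33 h.
Threshold 40 h → overtime 19 h 20 min, regular 40 h 0 min.

Regular 40.00 hours, overtime 19.33 hours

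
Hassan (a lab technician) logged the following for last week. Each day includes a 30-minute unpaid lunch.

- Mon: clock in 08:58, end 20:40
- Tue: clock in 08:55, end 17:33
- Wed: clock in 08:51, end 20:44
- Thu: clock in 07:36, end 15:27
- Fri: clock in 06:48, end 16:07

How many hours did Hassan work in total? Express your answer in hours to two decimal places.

Mon: 08:58–20:40 = 11 h 42 min; less 30 min break → 11 h 12 min
Tue: 08:55–17:33 = 8 h 38 min; less 30 min break → 8 h 8 min
Wed: 08:51–20:44 = 11 h 53 min; less 30 min break → 11 h 23 min
Thu: 07:36–15:27 = 7 h 51 min; less 30 min break → 7 h 21 min
Fri: 06:48–16:07 = 9 h 19 min; less 30 min break → 8 h 49 min
Total: 11 h 12 min + 8 h 8 min + 11 h 23 min + 7 h 21 min + 8 h 49 min = 46 h 53 min.

46.88 hours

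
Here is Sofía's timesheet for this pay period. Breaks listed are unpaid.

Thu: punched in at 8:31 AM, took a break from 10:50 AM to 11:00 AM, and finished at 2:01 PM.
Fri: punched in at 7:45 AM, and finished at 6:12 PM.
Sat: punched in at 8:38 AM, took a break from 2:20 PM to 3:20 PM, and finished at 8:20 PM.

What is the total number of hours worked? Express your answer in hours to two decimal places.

26.48 hours

Thu: 8:31 AM–2:01 PM = 5 h 30 min; less 10 min break → 5 h 20 min
Fri: 7:45 AM–6:12 PM = 10 h 27 min
Sat: 8:38 AM–8:20 PM = 11 h 42 min; less 60 min break → 10 h 42 min
Total: 5 h 20 min + 10 h 27 min + 10 h 42 min = 26 h 29 min.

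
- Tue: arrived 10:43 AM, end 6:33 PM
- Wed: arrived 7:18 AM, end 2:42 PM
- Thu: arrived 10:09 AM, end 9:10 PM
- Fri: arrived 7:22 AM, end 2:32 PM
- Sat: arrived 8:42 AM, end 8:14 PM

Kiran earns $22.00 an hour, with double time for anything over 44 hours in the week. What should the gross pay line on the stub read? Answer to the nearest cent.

Tue: 10:43 AM–6:33 PM = 7 h 50 min
Wed: 7:18 AM–2:42 PM = 7 h 24 min
Thu: 10:09 AM–9:10 PM = 11 h 1 min
Fri: 7:22 AM–2:32 PM = 7 h 10 min
Sat: 8:42 AM–8:14 PM = 11 h 32 min
Total worked: 44 h 57 min = 2697 min.
Regular 44 h 0 min = 2640 min at $22.00/h; overtime 0 h 57 min = 57 min at $44.00/h.
Pay = (2640 × $22.00 + 57 × $44.00) ÷ 60 = $1009.80.

$1009.80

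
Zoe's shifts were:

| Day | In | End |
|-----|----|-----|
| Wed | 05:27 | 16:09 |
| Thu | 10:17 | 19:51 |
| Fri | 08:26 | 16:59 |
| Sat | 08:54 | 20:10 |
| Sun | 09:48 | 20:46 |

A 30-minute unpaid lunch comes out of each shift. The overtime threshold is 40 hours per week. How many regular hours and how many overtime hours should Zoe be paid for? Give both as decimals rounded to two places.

Regular 40.00 hours, overtime 8.55 hours

Wed: 05:27–16:09 = 10 h 42 min; less 30 min break → 10 h 12 min
Thu: 10:17–19:51 = 9 h 34 min; less 30 min break → 9 h 4 min
Fri: 08:26–16:59 = 8 h 33 min; less 30 min break → 8 h 3 min
Sat: 08:54–20:10 = 11 h 16 min; less 30 min break → 10 h 46 min
Sun: 09:48–20:46 = 10 h 58 min; less 30 min break → 10 h 28 min
Total worked: 48 h 33 min = 48.55 h.
Threshold 40 h → overtime 8 h 33 min, regular 40 h 0 min.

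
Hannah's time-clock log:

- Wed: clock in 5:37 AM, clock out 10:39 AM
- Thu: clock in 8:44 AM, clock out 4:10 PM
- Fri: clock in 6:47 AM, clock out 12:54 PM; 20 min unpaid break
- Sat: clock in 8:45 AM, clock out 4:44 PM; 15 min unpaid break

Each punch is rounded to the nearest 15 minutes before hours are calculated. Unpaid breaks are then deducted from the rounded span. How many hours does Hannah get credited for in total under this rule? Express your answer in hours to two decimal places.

26.42 hours

Wed: in 5:37 AM→5:30 AM, out 10:39 AM→10:45 AM; 5 h 15 min
Thu: in 8:44 AM→8:45 AM, out 4:10 PM→4:15 PM; 7 h 30 min
Fri: in 6:47 AM→6:45 AM, out 12:54 PM→1:00 PM; 6 h 15 min − 20 min = 5 h 55 min
Sat: in 8:45 AM→8:45 AM, out 4:44 PM→4:45 PM; 8 h 0 min − 15 min = 7 h 45 min
Total credited: 26 h 25 min.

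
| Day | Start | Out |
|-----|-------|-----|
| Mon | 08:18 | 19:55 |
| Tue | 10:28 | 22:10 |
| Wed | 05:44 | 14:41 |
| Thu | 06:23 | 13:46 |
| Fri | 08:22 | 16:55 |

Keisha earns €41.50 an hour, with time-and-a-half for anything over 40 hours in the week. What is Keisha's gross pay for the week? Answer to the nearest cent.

Mon: 08:18–19:55 = 11 h 37 min
Tue: 10:28–22:10 = 11 h 42 min
Wed: 05:44–14:41 = 8 h 57 min
Thu: 06:23–13:46 = 7 h 23 min
Fri: 08:22–16:55 = 8 h 33 min
Total worked: 48 h 12 min = 2892 min.
Regular 40 h 0 min = 2400 min at €41.50/h; overtime 8 h 12 min = 492 min at €62.25/h.
Pay = (2400 × €41.50 + 492 × €62.25) ÷ 60 = €2170.45.

€2170.45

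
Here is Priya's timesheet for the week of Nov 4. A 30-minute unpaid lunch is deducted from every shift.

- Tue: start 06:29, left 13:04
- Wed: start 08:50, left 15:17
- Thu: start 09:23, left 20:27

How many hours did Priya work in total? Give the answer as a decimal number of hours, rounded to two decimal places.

Tue: 06:29–13:04 = 6 h 35 min; less 30 min break → 6 h 5 min
Wed: 08:50–15:17 = 6 h 27 min; less 30 min break → 5 h 57 min
Thu: 09:23–20:27 = 11 h 4 min; less 30 min break → 10 h 34 min
Total: 6 h 5 min + 5 h 57 min + 10 h 34 min = 22 h 36 min.

22.60 hours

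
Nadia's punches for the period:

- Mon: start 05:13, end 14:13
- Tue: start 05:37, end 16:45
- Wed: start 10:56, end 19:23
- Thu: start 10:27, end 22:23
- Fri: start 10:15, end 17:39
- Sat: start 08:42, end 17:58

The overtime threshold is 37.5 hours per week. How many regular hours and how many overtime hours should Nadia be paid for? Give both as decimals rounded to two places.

Regular 37.50 hours, overtime 19.68 hours

Mon: 05:13–14:13 = 9 h 0 min
Tue: 05:37–16:45 = 11 h 8 min
Wed: 10:56–19:23 = 8 h 27 min
Thu: 10:27–22:23 = 11 h 56 min
Fri: 10:15–17:39 = 7 h 24 min
Sat: 08:42–17:58 = 9 h 16 min
Total worked: 57 h 11 min = 57.18 h.
Threshold 37.5 h → overtime 19 h 41 min, regular 37 h 30 min.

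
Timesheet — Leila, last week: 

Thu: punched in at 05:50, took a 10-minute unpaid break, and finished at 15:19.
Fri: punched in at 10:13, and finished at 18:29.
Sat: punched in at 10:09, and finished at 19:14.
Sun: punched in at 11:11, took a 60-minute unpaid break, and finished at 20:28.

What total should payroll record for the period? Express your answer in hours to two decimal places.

34.95 hours

Thu: 05:50–15:19 = 9 h 29 min; less 10 min break → 9 h 19 min
Fri: 10:13–18:29 = 8 h 16 min
Sat: 10:09–19:14 = 9 h 5 min
Sun: 11:11–20:28 = 9 h 17 min; less 60 min break → 8 h 17 min
Total: 9 h 19 min + 8 h 16 min + 9 h 5 min + 8 h 17 min = 34 h 57 min.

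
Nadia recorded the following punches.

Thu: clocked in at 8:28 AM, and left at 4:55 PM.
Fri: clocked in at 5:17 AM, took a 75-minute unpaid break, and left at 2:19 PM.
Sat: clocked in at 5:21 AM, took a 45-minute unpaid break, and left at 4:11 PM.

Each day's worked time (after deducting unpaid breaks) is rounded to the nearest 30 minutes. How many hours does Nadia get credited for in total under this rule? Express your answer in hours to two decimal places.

Thu: 8:28 AM–4:55 PM = 8 h 27 min → rounds to 8 h 30 min
Fri: 5:17 AM–2:19 PM = 9 h 2 min − 75 min = 7 h 47 min → rounds to 8 h 0 min
Sat: 5:21 AM–4:11 PM = 10 h 50 min − 45 min = 10 h 5 min → rounds to 10 h 0 min
Total credited: 26 h 30 min.

26.50 hours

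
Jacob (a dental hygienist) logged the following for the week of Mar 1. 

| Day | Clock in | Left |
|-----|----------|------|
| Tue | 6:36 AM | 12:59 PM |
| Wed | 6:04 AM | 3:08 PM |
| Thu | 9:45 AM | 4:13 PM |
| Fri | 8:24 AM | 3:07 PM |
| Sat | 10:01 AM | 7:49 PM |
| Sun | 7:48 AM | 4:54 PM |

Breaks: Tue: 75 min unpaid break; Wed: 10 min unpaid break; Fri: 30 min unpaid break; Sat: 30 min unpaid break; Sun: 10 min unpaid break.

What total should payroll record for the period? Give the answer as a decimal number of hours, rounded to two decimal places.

44.95 hours

Tue: 6:36 AM–12:59 PM = 6 h 23 min; less 75 min break → 5 h 8 min
Wed: 6:04 AM–3:08 PM = 9 h 4 min; less 10 min break → 8 h 54 min
Thu: 9:45 AM–4:13 PM = 6 h 28 min
Fri: 8:24 AM–3:07 PM = 6 h 43 min; less 30 min break → 6 h 13 min
Sat: 10:01 AM–7:49 PM = 9 h 48 min; less 30 min break → 9 h 18 min
Sun: 7:48 AM–4:54 PM = 9 h 6 min; less 10 min break → 8 h 56 min
Total: 5 h 8 min + 8 h 54 min + 6 h 28 min + 6 h 13 min + 9 h 18 min + 8 h 56 min = 44 h 57 min.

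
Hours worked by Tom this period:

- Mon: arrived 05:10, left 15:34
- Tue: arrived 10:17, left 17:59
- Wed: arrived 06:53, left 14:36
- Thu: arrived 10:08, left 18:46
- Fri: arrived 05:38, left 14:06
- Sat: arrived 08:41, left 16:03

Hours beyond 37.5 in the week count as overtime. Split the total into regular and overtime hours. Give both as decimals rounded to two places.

Mon: 05:10–15:34 = 10 h 24 min
Tue: 10:17–17:59 = 7 h 42 min
Wed: 06:53–14:36 = 7 h 43 min
Thu: 10:08–18:46 = 8 h 38 min
Fri: 05:38–14:06 = 8 h 28 min
Sat: 08:41–16:03 = 7 h 22 min
Total worked: 50 h 17 min = 50.28 h.
Threshold 37.5 h → overtime 12 h 47 min, regular 37 h 30 min.

Regular 37.50 hours, overtime 12.78 hours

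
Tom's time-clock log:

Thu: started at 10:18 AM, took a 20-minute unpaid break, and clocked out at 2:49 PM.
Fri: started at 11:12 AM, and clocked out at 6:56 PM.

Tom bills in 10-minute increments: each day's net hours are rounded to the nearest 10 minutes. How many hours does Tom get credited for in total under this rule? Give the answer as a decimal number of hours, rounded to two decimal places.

11.83 hours

Thu: 10:18 AM–2:49 PM = 4 h 31 min − 20 min = 4 h 11 min → rounds to 4 h 10 min
Fri: 11:12 AM–6:56 PM = 7 h 44 min → rounds to 7 h 40 min
Total credited: 11 h 50 min.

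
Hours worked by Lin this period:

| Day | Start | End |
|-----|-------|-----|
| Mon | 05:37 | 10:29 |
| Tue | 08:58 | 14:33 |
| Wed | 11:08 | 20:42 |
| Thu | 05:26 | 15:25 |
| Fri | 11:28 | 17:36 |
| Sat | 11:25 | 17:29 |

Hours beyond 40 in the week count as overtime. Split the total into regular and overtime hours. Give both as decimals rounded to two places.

Mon: 05:37–10:29 = 4 h 52 min
Tue: 08:58–14:33 = 5 h 35 min
Wed: 11:08–20:42 = 9 h 34 min
Thu: 05:26–15:25 = 9 h 59 min
Fri: 11:28–17:36 = 6 h 8 min
Sat: 11:25–17:29 = 6 h 4 min
Total worked: 42 h 12 min = 42.20 h.
Threshold 40 h → overtime 2 h 12 min, regular 40 h 0 min.

Regular 40.00 hours, overtime 2.20 hours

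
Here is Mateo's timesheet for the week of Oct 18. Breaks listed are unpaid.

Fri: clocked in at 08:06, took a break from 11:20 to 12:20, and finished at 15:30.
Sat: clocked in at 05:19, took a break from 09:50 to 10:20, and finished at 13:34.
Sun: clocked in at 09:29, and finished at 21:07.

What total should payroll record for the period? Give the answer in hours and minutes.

25 h 47 min

Fri: 08:06–15:30 = 7 h 24 min; less 60 min break → 6 h 24 min
Sat: 05:19–13:34 = 8 h 15 min; less 30 min break → 7 h 45 min
Sun: 09:29–21:07 = 11 h 38 min
Total: 6 h 24 min + 7 h 45 min + 11 h 38 min = 25 h 47 min.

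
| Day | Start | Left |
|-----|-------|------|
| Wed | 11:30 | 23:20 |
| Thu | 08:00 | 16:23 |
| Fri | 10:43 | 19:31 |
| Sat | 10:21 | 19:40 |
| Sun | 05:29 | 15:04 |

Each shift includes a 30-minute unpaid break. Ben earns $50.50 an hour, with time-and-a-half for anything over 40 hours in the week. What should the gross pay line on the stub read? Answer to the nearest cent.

Wed: 11:30–23:20 = 11 h 50 min; less 30 min break → 11 h 20 min
Thu: 08:00–16:23 = 8 h 23 min; less 30 min break → 7 h 53 min
Fri: 10:43–19:31 = 8 h 48 min; less 30 min break → 8 h 18 min
Sat: 10:21–19:40 = 9 h 19 min; less 30 min break → 8 h 49 min
Sun: 05:29–15:04 = 9 h 35 min; less 30 min break → 9 h 5 min
Total worked: 45 h 25 min = 2725 min.
Regular 40 h 0 min = 2400 min at $50.50/h; overtime 5 h 25 min = 325 min at $75.75/h.
Pay = (2400 × $50.50 + 325 × $75.75) ÷ 60 = $2430.31.

$2430.31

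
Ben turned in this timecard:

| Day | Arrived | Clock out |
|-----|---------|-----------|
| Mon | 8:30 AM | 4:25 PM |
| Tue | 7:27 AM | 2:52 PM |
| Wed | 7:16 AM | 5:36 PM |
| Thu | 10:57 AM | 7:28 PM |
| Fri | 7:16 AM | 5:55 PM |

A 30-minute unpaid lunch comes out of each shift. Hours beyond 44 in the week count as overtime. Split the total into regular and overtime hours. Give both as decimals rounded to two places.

Mon: 8:30 AM–4:25 PM = 7 h 55 min; less 30 min break → 7 h 25 min
Tue: 7:27 AM–2:52 PM = 7 h 25 min; less 30 min break → 6 h 55 min
Wed: 7:16 AM–5:36 PM = 10 h 20 min; less 30 min break → 9 h 50 min
Thu: 10:57 AM–7:28 PM = 8 h 31 min; less 30 min break → 8 h 1 min
Fri: 7:16 AM–5:55 PM = 10 h 39 min; less 30 min break → 10 h 9 min
Total worked: 42 h 20 min = 42.33 h.
Threshold 44 h → overtime 0 h 0 min, regular 42 h 20 min.

Regular 42.33 hours, overtime 0.00 hours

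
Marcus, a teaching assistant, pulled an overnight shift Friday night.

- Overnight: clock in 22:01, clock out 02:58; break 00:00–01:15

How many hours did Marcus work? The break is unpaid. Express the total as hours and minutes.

3 h 42 min

Overnight: 22:01 → midnight = 1 h 59 min; midnight → 02:58 = 2 h 58 min; span 4 h 57 min; less 75 min break → 3 h 42 min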